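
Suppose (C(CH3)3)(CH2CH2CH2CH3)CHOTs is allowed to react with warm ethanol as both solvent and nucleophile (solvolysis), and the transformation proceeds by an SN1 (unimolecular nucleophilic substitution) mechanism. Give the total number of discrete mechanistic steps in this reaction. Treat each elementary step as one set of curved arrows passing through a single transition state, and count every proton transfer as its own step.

4

Step 1: The C–O bond breaks with both electrons going to the tosylate; TsO⁻ leaves and a secondary carbocation remains.
Step 2: Carbocation rearrangement: a 1,2-methyl shift from the adjacent tert-butyl carbon converts the initially-formed secondary cation into the more stable tertiary cation.
Step 3: CH3CH2OH donates an oxygen lone pair into the empty p orbital of the cation, giving a protonated ether (an oxonium ion).
Step 4: Deprotonation of the oxonium oxygen by solvent ethanol yields the neutral ether.
Total: 4 elementary steps.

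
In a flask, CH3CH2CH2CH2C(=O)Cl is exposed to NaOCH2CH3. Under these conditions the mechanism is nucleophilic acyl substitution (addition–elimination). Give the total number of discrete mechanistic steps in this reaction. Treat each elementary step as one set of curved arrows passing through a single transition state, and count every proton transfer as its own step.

2

Step 1: CH3CH2O⁻ adds to the carbonyl carbon; the C=O π electrons shift onto oxygen and a tetrahedral alkoxide intermediate forms.
Step 2: Elimination step: re-formation of the carbonyl π bond drives out Cl⁻, giving the new acyl compound.
Total: 2 elementary steps.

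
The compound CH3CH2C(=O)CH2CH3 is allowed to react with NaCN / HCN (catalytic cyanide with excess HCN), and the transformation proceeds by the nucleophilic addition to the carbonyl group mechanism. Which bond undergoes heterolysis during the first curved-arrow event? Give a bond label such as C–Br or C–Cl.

Step 1: CN⁻ attacks the sp² carbonyl carbon; the C=O π bond breaks and the electrons end up as a lone pair on the alkoxide oxygen of the tetrahedral intermediate.
The bond broken in this step is the π(C=O) bond.

π(C=O)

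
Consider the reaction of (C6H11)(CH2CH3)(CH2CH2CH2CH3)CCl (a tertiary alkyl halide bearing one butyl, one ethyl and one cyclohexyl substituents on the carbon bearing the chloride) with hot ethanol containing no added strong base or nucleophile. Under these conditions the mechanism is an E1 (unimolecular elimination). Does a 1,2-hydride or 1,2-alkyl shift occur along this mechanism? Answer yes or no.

The first-formed carbocation is tertiary.
No single 1,2-shift to an adjacent carbon would produce a more-substituted cation than the one already present, so no rearrangement occurs.

no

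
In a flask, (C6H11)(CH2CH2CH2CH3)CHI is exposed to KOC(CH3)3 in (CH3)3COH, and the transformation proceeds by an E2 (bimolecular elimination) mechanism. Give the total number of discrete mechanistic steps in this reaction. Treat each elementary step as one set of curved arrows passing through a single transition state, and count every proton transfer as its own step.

1

Step 1: The strong base (CH3)3CO⁻ removes a β-hydrogen; in the same concerted event the electrons of the breaking C–H bond form the new π(C=C) bond and the C–I σ-bond breaks, expelling I⁻. Anti-periplanar geometry; one transition state.
Total: 1 elementary step.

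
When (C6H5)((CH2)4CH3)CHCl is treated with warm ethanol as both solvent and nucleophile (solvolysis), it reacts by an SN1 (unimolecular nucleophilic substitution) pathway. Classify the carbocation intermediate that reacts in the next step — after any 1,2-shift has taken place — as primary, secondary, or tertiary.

Step 1: The C–Cl bond breaks with both electrons going to the chloride; Cl⁻ leaves and a secondary carbocation remains.
No single 1,2-shift to an adjacent carbon would give a more-substituted cation, so no rearrangement occurs.

secondary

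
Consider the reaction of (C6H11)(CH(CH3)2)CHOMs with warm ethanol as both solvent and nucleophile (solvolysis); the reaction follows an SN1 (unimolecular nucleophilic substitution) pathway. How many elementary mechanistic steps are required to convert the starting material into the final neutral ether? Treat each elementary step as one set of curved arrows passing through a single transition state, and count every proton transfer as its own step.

Step 1: The C–O bond breaks with both electrons going to the mesylate; MsO⁻ leaves and a secondary carbocation remains.
Step 2: Carbocation rearrangement: a 1,2-hydride shift from the adjacent cyclohexyl carbon converts the initially-formed secondary cation into the more stable tertiary cation.
Step 3: Nucleophilic capture: the oxygen of CH3CH2OH bonds to the cationic carbon, producing an oxonium-ion intermediate.
Step 4: A second solvent molecule removes the proton on oxygen, giving the neutral ether product.
Total: 4 elementary steps.

4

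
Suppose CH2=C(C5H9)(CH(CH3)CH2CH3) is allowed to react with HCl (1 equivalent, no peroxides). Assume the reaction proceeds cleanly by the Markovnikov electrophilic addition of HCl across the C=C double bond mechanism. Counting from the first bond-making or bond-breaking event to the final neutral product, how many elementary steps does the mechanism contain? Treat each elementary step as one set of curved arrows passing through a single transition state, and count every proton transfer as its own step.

2

Step 1: The π electrons of the C=C bond attack a proton of HCl; Markovnikov addition places the new C–H on the less-substituted alkene carbon, so the positive charge ends up on the more-substituted carbon — a tertiary carbocation. The H–Cl bond breaks heterolytically, releasing Cl⁻.
(No 1,2-shift: no single shift to an adjacent carbon would give a more stable cation.)
Step 2: The Cl⁻ anion donates a lone pair to the carbocation, forming the new C–Cl σ-bond and giving the neutral alkyl halide.
Total: 2 elementary steps.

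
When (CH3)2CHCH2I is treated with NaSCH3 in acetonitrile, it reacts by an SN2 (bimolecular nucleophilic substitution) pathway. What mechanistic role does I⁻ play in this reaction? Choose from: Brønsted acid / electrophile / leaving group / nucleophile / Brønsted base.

leaving group

Step 1: Backside attack by CH3S⁻ on the carbon bearing the iodide: the new C–S bond forms as the C–I bond breaks, with Walden inversion at carbon.
I⁻ departs with both electrons of the breaking σ-bond — that is the definition of a leaving group.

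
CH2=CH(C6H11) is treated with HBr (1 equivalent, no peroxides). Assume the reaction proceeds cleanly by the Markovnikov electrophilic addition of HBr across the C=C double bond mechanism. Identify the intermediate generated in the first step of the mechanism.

Step 1: Electrophilic addition begins with the π(C=C) electrons forming a bond to the proton of HBr. Following Markovnikov's rule, the resulting cation is secondary. The H–Br bond breaks heterolytically, releasing Br⁻.
After step 1 the species present is a secondary carbocation.

secondary carbocation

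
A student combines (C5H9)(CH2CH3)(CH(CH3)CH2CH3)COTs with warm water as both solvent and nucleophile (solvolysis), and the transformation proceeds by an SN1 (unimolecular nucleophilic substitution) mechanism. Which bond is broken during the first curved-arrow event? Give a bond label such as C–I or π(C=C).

Step 1: Unassisted departure of TsO⁻ (taking the C–O bonding pair) generates a tertiary carbocation.
The bond broken in this step is the C–O bond.

C–O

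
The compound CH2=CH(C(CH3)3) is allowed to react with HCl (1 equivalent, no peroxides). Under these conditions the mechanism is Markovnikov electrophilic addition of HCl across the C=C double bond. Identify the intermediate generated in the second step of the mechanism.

tertiary carbocation

Step 1: The π electrons of the C=C bond attack a proton of HCl; Markovnikov addition places the new C–H on the less-substituted alkene carbon, so the positive charge ends up on the more-substituted carbon — a secondary carbocation. The H–Cl bond breaks heterolytically, releasing Cl⁻.
Step 2: A 1,2-methyl shift from the adjacent tert-butyl carbon moves the positive charge from the secondary centre to an adjacent carbon, generating a more stable tertiary carbocation.
After step 2 the species present is a tertiary carbocation.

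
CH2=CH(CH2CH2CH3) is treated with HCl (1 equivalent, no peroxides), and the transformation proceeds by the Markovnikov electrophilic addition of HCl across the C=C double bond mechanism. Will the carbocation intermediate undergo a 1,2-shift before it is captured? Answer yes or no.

The first-formed carbocation is secondary.
No single 1,2-shift to an adjacent carbon would produce a more-substituted cation than the one already present, so no rearrangement occurs.

no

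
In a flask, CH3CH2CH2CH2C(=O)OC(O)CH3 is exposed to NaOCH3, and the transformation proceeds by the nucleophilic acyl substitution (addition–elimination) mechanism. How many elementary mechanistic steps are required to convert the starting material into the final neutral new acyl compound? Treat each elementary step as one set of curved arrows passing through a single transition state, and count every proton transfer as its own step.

Step 1: CH3O⁻ adds to the carbonyl carbon; the C=O π electrons shift onto oxygen and a tetrahedral alkoxide intermediate forms.
Step 2: Elimination step: re-formation of the carbonyl π bond drives out CH3CO2⁻, giving the new acyl compound.
Total: 2 elementary steps.

2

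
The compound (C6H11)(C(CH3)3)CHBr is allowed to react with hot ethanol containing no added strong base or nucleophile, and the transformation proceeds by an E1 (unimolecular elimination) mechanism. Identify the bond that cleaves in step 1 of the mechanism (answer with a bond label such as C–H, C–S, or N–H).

C–Br

Step 1: Ionisation: the C–Br σ-bond cleaves heterolytically; both bonding electrons depart with Br⁻, leaving a secondary carbocation at the α-carbon.
The bond broken in this step is the C–Br bond.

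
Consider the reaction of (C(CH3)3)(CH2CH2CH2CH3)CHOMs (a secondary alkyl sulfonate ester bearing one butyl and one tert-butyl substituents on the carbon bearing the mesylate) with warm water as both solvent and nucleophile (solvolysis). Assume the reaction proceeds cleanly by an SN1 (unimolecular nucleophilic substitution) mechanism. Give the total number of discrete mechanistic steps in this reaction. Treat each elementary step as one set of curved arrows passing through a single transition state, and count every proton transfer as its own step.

Step 1: Unassisted departure of MsO⁻ (taking the C–O bonding pair) generates a secondary carbocation.
Step 2: A 1,2-methyl shift from the adjacent tert-butyl carbon moves the positive charge from the secondary centre to an adjacent carbon, generating a more stable tertiary carbocation.
Step 3: Nucleophilic capture: the oxygen of H2O bonds to the cationic carbon, producing an oxonium-ion intermediate.
Step 4: A second solvent molecule removes the proton on oxygen, giving the neutral alcohol product.
Total: 4 elementary steps.

4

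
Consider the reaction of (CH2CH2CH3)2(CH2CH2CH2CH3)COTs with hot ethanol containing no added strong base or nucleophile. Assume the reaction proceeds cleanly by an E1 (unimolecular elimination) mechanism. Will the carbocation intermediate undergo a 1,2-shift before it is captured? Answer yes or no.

no

The first-formed carbocation is tertiary.
No single 1,2-shift to an adjacent carbon would produce a more-substituted cation than the one already present, so no rearrangement occurs.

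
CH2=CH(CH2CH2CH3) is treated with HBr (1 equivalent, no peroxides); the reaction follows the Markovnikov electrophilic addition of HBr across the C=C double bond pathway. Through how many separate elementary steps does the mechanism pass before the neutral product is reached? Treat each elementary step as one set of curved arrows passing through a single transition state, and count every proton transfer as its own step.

Step 1: The π electrons of the C=C bond attack a proton of HBr; Markovnikov addition places the new C–H on the less-substituted alkene carbon, so the positive charge ends up on the more-substituted carbon — a secondary carbocation. The H–Br bond breaks heterolytically, releasing Br⁻.
(No 1,2-shift: no single shift to an adjacent carbon would give a more stable cation.)
Step 2: The Br⁻ anion donates a lone pair to the carbocation, forming the new C–Br σ-bond and giving the neutral alkyl halide.
Total: 2 elementary steps.

2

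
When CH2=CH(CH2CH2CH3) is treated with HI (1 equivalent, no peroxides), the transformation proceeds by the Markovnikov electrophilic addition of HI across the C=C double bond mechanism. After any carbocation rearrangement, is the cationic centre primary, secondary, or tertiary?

Step 1: The π electrons of the C=C bond attack a proton of HI; Markovnikov addition places the new C–H on the less-substituted alkene carbon, so the positive charge ends up on the more-substituted carbon — a secondary carbocation. The H–I bond breaks heterolytically, releasing I⁻.
No single 1,2-shift to an adjacent carbon would give a more-substituted cation, so no rearrangement occurs.

secondary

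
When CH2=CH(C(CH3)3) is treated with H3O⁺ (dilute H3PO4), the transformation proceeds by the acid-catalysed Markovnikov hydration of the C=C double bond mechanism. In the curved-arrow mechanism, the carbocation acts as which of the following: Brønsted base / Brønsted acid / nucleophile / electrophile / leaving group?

electrophile

Step 3: Nucleophilic capture of the cation by H2O produces the protonated alcohol (an oxonium ion).
The carbocation accepts an electron pair into an empty or π* orbital — it is the electrophile.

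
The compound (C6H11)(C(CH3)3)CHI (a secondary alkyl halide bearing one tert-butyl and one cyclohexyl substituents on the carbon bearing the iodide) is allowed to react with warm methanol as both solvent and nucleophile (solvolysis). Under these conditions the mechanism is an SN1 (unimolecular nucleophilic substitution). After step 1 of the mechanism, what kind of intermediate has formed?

secondary carbocation

Step 1: Rate-determining heterolysis of the C–I bond gives I⁻ and a secondary carbocation.
After step 1 the species present is a secondary carbocation.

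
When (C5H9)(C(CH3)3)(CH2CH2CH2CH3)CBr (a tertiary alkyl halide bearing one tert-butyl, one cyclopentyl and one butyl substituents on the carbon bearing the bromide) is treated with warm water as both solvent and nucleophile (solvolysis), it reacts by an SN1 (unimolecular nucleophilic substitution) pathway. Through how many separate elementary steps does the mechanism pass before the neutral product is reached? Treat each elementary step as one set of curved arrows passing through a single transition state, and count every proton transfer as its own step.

Step 1: Rate-determining heterolysis of the C–Br bond gives Br⁻ and a tertiary carbocation.
(No 1,2-shift: no single shift to an adjacent carbon would give a more stable cation.)
Step 2: Nucleophilic capture: the oxygen of H2O bonds to the cationic carbon, producing an oxonium-ion intermediate.
Step 3: Proton transfer from the O–H of the oxonium ion to a solvent molecule delivers the neutral alcohol.
Total: 3 elementary steps.

3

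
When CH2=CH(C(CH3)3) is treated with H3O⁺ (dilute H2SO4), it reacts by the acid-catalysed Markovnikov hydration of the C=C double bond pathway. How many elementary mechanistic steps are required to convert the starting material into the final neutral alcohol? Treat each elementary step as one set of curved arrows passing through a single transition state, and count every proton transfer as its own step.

Step 1: Electrophilic addition begins with the π(C=C) electrons forming a bond to the proton of H3O⁺. Following Markovnikov's rule, the resulting cation is secondary. H2O is released.
Step 2: Carbocation rearrangement: a 1,2-methyl shift from the adjacent tert-butyl carbon converts the initially-formed secondary cation into the more stable tertiary cation.
Step 3: Nucleophilic capture of the cation by H2O produces the protonated alcohol (an oxonium ion).
Step 4: H2O removes a proton from the oxonium oxygen, regenerating H3O⁺ and giving the neutral alcohol.
Total: 4 elementary steps.

4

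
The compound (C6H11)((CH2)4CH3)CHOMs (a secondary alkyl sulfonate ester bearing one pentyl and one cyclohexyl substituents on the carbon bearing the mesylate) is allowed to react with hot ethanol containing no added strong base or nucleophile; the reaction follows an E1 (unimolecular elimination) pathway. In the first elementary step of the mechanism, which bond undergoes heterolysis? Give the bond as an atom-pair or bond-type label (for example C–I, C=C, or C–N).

C–O

Step 1: Rate-determining heterolysis of the C–O bond gives MsO⁻ and a secondary carbocation.
The bond broken in this step is the C–O bond.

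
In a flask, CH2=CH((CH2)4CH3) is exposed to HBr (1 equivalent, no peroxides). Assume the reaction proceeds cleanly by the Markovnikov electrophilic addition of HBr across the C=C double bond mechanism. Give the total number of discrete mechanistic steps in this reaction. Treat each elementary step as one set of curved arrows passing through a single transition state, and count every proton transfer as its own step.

Step 1: The π electrons of the C=C bond attack a proton of HBr; Markovnikov addition places the new C–H on the less-substituted alkene carbon, so the positive charge ends up on the more-substituted carbon — a secondary carbocation. The H–Br bond breaks heterolytically, releasing Br⁻.
(No 1,2-shift: no single shift to an adjacent carbon would give a more stable cation.)
Step 2: The Br⁻ anion donates a lone pair to the carbocation, forming the new C–Br σ-bond and giving the neutral alkyl halide.
Total: 2 elementary steps.

2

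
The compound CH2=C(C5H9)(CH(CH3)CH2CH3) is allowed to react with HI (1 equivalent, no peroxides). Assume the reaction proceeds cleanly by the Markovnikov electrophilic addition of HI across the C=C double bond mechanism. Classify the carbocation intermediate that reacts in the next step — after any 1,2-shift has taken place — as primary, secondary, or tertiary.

Step 1: Electrophilic addition begins with the π(C=C) electrons forming a bond to the proton of HI. Following Markovnikov's rule, the resulting cation is tertiary. The H–I bond breaks heterolytically, releasing I⁻.
No single 1,2-shift to an adjacent carbon would give a more-substituted cation, so no rearrangement occurs.

tertiary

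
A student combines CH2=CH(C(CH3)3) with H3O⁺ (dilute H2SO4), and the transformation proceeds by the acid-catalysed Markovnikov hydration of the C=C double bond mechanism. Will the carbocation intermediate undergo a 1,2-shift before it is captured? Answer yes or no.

The first-formed carbocation is secondary.
The adjacent tert-butyl carbon has no hydrogen but bears methyl groups; migration of one methyl with its bonding pair (a 1,2-methyl shift) places the charge on a tertiary centre.
Tertiary is more stable than secondary, so the shift occurs.

yes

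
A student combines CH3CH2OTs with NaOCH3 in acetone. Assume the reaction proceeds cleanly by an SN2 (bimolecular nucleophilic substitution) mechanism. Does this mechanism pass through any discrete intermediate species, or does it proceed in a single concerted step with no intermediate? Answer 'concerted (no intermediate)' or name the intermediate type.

concerted (no intermediate)

Backside attack by CH3O⁻ on the carbon bearing the tosylate: the new C–O bond forms as the C–O bond breaks, with Walden inversion at carbon.
All bond changes occur in one transition state; no discrete intermediate is formed.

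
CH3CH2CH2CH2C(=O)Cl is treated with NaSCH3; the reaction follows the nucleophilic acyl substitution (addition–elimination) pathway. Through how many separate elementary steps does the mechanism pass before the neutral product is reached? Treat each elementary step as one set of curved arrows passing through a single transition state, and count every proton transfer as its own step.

Step 1: Nucleophilic addition of CH3S⁻ to the acyl carbon breaks the π(C=O) bond and yields a tetrahedral, anionic intermediate.
Step 2: Collapse of the tetrahedral intermediate: the alkoxide oxygen pushes its lone pair back to re-form C=O while Cl⁻ leaves.
Total: 2 elementary steps.

2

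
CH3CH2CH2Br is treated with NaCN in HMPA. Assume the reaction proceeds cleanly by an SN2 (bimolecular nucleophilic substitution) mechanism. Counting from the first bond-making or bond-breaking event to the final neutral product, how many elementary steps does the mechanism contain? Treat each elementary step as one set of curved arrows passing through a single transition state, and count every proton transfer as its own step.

1

Step 1: The cyanide nucleophile donates a lone pair from C to the α-carbon in a backside attack; simultaneously the C–Br σ-bond breaks and both of its electrons leave with Br⁻. One concerted step with inversion of configuration.
Total: 1 elementary step.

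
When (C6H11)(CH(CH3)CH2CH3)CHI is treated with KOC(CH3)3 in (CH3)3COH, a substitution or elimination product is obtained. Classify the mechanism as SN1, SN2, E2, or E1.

E2

Conditions: a strong/bulky base with a secondary substrate bearing a β-hydrogen.
These conditions are the textbook signature of the E2 pathway.
A strong (often hindered) base removes a β-H in concert with loss of the leaving group — bimolecular elimination.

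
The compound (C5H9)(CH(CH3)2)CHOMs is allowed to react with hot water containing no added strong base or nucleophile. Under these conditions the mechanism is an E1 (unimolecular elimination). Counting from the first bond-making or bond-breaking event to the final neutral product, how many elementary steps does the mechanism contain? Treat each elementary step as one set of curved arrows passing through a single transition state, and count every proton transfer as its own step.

3

Step 1: Rate-determining heterolysis of the C–O bond gives MsO⁻ and a secondary carbocation.
Step 2: A 1,2-hydride shift from the adjacent isopropyl carbon moves the positive charge from the secondary centre to an adjacent carbon, generating a more stable tertiary carbocation.
Step 3: Loss of a β-proton to a water molecule of the solvent: the C–H bonding pair collapses toward the cationic carbon to form the C=C π bond, yielding the alkene.
Total: 3 elementary steps.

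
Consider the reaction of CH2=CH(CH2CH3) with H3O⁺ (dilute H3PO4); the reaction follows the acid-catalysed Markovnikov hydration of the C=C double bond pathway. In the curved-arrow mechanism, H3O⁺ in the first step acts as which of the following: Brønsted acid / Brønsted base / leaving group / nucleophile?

Brønsted acid

Step 1: Electrophilic addition begins with the π(C=C) electrons forming a bond to the proton of H3O⁺. Following Markovnikov's rule, the resulting cation is secondary. H2O is released.
H3O⁺ in the first step donates a proton in a proton-transfer step — a Brønsted acid.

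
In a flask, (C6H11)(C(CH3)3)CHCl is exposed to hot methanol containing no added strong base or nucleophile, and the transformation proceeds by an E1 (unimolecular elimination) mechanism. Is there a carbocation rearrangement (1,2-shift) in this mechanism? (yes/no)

The first-formed carbocation is secondary.
The adjacent cyclohexyl carbon already bears 2 other carbon substituents and has a hydrogen to migrate; after a 1,2-hydride shift from that carbon the positive charge sits on a tertiary centre.
Tertiary is more stable than secondary, so the shift occurs.

yes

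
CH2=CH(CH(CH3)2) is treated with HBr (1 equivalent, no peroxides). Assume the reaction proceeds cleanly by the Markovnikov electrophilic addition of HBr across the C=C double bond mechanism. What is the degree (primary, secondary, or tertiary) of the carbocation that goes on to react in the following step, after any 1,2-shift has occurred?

tertiary

Step 1: The π electrons of the C=C bond attack a proton of HBr; Markovnikov addition places the new C–H on the less-substituted alkene carbon, so the positive charge ends up on the more-substituted carbon — a secondary carbocation. The H–Br bond breaks heterolytically, releasing Br⁻.
Step 2: A hydride (H with its bonding pair) migrates from the adjacent isopropyl carbon to the cationic centre — a 1,2-hydride shift — upgrading the secondary cation to a tertiary one.
The cation rearranges from secondary to tertiary via a 1,2-hydride shift from the adjacent isopropyl carbon; the tertiary cation is what reacts next.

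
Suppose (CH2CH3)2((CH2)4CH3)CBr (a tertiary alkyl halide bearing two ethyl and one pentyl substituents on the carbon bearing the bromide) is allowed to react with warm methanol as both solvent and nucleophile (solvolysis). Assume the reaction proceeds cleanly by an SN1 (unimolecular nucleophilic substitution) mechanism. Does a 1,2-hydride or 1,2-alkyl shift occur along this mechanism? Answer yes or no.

no

The first-formed carbocation is tertiary.
No single 1,2-shift to an adjacent carbon would produce a more-substituted cation than the one already present, so no rearrangement occurs.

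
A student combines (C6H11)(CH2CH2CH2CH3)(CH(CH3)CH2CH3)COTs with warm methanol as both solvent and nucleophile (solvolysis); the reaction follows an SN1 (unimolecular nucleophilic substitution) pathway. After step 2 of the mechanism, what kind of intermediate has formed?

Step 1: Rate-determining heterolysis of the C–O bond gives TsO⁻ and a tertiary carbocation.
Step 2: Nucleophilic capture: the oxygen of CH3OH bonds to the cationic carbon, producing an oxonium-ion intermediate.
After step 2 the species present is an oxonium ion.

oxonium ion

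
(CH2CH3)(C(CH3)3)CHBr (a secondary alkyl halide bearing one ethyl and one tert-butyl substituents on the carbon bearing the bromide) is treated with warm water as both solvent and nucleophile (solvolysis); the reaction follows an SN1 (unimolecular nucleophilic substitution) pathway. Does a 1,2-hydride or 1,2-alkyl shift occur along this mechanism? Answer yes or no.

The first-formed carbocation is secondary.
The adjacent tert-butyl carbon has no hydrogen but bears methyl groups; migration of one methyl with its bonding pair (a 1,2-methyl shift) places the charge on a tertiary centre.
Tertiary is more stable than secondary, so the shift occurs.

yes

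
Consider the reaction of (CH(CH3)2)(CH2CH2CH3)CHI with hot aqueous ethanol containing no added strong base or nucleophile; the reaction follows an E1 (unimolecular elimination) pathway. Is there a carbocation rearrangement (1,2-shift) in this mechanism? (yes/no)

yes

The first-formed carbocation is secondary.
The adjacent isopropyl carbon already bears 2 other carbon substituents and has a hydrogen to migrate; after a 1,2-hydride shift from that carbon the positive charge sits on a tertiary centre.
Tertiary is more stable than secondary, so the shift occurs.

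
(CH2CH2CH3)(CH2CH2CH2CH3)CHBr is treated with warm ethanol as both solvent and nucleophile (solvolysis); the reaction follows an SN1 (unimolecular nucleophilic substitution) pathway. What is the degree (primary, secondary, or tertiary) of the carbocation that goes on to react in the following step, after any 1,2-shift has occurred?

secondary

Step 1: Rate-determining heterolysis of the C–Br bond gives Br⁻ and a secondary carbocation.
No single 1,2-shift to an adjacent carbon would give a more-substituted cation, so no rearrangement occurs.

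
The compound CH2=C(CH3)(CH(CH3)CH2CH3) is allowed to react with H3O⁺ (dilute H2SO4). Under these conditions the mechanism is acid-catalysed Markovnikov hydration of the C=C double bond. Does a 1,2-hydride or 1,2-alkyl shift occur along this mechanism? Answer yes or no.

no

The first-formed carbocation is tertiary.
No single 1,2-shift to an adjacent carbon would produce a more-substituted cation than the one already present, so no rearrangement occurs.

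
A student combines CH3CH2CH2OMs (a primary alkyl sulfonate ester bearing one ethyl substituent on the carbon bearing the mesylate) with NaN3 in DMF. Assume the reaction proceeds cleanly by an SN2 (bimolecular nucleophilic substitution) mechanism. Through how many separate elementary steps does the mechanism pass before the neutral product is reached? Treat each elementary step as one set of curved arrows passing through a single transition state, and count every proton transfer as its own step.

1

Step 1: The azide nucleophile donates a lone pair from N to the α-carbon in a backside attack; simultaneously the C–O σ-bond breaks and both of its electrons leave with MsO⁻. One concerted step with inversion of configuration.
Total: 1 elementary step.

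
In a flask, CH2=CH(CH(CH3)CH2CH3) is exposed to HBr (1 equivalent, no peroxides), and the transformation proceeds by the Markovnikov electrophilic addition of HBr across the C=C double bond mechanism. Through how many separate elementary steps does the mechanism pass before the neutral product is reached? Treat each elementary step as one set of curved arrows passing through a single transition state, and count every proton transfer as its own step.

Step 1: The π electrons of the C=C bond attack a proton of HBr; Markovnikov addition places the new C–H on the less-substituted alkene carbon, so the positive charge ends up on the more-substituted carbon — a secondary carbocation. The H–Br bond breaks heterolytically, releasing Br⁻.
Step 2: Carbocation rearrangement: a 1,2-hydride shift from the adjacent sec-butyl carbon converts the initially-formed secondary cation into the more stable tertiary cation.
Step 3: Nucleophilic attack by Br⁻ on the carbocation completes the addition, giving R–Br.
Total: 3 elementary steps.

3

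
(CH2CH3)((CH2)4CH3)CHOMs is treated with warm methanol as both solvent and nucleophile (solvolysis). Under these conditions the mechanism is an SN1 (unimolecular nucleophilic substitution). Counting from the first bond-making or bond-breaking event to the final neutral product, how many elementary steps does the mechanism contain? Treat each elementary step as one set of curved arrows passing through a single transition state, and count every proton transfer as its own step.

3

Step 1: The C–O bond breaks with both electrons going to the mesylate; MsO⁻ leaves and a secondary carbocation remains.
(No 1,2-shift: no single shift to an adjacent carbon would give a more stable cation.)
Step 2: CH3OH donates an oxygen lone pair into the empty p orbital of the cation, giving a protonated ether (an oxonium ion).
Step 3: A second solvent molecule removes the proton on oxygen, giving the neutral ether product.
Total: 3 elementary steps.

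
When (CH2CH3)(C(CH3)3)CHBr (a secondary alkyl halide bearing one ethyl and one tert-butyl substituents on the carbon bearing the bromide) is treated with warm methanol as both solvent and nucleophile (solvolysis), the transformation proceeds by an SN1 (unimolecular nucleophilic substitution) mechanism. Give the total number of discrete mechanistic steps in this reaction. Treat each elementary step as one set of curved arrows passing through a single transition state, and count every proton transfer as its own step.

4

Step 1: The C–Br bond breaks with both electrons going to the bromide; Br⁻ leaves and a secondary carbocation remains.
Step 2: Carbocation rearrangement: a 1,2-methyl shift from the adjacent tert-butyl carbon converts the initially-formed secondary cation into the more stable tertiary cation.
Step 3: A lone pair on the oxygen of CH3OH attacks the carbocation, forming a new C–O σ-bond and an oxonium ion.
Step 4: Deprotonation of the oxonium oxygen by solvent methanol yields the neutral ether.
Total: 4 elementary steps.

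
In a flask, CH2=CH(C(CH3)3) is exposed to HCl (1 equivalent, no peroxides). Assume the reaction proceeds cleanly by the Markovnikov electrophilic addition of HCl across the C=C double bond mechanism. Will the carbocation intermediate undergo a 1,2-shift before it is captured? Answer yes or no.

yes

The first-formed carbocation is secondary.
The adjacent tert-butyl carbon has no hydrogen but bears methyl groups; migration of one methyl with its bonding pair (a 1,2-methyl shift) places the charge on a tertiary centre.
Tertiary is more stable than secondary, so the shift occurs.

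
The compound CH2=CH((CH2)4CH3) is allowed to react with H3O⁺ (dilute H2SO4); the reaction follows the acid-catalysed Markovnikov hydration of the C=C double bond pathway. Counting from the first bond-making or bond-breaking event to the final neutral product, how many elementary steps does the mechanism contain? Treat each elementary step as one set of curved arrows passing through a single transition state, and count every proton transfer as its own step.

Step 1: Protonation of the alkene by H3O⁺: the π bond acts as the nucleophile and picks up H⁺, giving the more stable (Markovnikov) secondary carbocation. H2O is released.
(No 1,2-shift: no single shift to an adjacent carbon would give a more stable cation.)
Step 2: Water acts as the nucleophile: an oxygen lone pair bonds to the cationic carbon, giving an oxonium-ion intermediate.
Step 3: Proton transfer from the O–H of the oxonium ion to H2O completes the catalytic cycle and yields the alcohol.
Total: 3 elementary steps.

3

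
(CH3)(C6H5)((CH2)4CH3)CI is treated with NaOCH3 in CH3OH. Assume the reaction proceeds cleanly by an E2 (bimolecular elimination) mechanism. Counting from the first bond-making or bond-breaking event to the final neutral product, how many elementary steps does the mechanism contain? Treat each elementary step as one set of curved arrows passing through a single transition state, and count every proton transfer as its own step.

1

Step 1: In one step, CH3O⁻ pulls off a β-proton, the C–I bond cleaves, and a C=C double bond forms between the α- and β-carbons (E2, anti elimination).
Total: 1 elementary step.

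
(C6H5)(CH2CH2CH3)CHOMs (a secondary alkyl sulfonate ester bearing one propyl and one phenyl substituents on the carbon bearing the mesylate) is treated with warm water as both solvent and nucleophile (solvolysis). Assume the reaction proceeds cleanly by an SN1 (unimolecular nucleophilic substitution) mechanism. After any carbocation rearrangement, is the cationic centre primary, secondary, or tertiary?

secondary

Step 1: Ionisation: the C–O σ-bond cleaves heterolytically; both bonding electrons depart with MsO⁻, leaving a secondary carbocation at the α-carbon.
No single 1,2-shift to an adjacent carbon would give a more-substituted cation, so no rearrangement occurs.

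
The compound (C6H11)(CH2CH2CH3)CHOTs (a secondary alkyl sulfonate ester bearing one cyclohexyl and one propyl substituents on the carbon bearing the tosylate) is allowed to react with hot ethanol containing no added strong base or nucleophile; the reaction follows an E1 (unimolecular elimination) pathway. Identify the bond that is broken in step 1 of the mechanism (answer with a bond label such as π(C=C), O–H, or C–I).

Step 1: Unassisted departure of TsO⁻ (taking the C–O bonding pair) generates a secondary carbocation.
The bond broken in this step is the C–O bond.

C–O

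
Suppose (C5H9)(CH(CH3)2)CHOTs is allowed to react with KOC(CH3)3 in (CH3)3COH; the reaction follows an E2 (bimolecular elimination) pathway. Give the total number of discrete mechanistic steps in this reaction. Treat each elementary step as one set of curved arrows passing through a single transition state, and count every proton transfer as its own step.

1

Step 1: The strong base (CH3)3CO⁻ removes a β-hydrogen; in the same concerted event the electrons of the breaking C–H bond form the new π(C=C) bond and the C–O σ-bond breaks, expelling TsO⁻. Anti-periplanar geometry; one transition state.
Total: 1 elementary step.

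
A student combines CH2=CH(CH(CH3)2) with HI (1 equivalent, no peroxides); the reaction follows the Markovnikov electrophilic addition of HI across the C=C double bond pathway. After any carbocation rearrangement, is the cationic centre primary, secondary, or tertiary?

Step 1: The π electrons of the C=C bond attack a proton of HI; Markovnikov addition places the new C–H on the less-substituted alkene carbon, so the positive charge ends up on the more-substituted carbon — a secondary carbocation. The H–I bond breaks heterolytically, releasing I⁻.
Step 2: Carbocation rearrangement: a 1,2-hydride shift from the adjacent isopropyl carbon converts the initially-formed secondary cation into the more stable tertiary cation.
The cation rearranges from secondary to tertiary via a 1,2-hydride shift from the adjacent isopropyl carbon; the tertiary cation is what reacts next.

tertiary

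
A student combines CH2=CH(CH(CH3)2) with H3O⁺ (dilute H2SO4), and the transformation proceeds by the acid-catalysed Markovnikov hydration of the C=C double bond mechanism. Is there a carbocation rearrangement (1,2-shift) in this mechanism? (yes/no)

The first-formed carbocation is secondary.
The adjacent isopropyl carbon already bears 2 other carbon substituents and has a hydrogen to migrate; after a 1,2-hydride shift from that carbon the positive charge sits on a tertiary centre.
Tertiary is more stable than secondary, so the shift occurs.

yes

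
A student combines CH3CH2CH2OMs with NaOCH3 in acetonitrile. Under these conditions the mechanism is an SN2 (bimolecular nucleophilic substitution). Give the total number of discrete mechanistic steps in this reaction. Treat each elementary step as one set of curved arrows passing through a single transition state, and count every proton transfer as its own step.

Step 1: CH3O⁻ attacks the back face of the α-carbon while MsO⁻ departs with the C–O bonding pair — a single concerted displacement through a pentacoordinate transition state.
Total: 1 elementary step.

1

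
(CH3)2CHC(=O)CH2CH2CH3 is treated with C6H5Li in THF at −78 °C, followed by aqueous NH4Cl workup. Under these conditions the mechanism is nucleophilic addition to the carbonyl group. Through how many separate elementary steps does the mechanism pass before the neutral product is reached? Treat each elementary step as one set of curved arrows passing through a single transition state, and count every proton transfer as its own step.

Step 1: Nucleophilic addition: the carbanion-like carbon of C6H5Li adds to the carbonyl carbon, pushing the π(C=O) electron pair onto oxygen and giving a tetrahedral alkoxide.
Step 2: Protonation of the alkoxide by aqueous NH4Cl workup furnishes an alcohol.
Total: 2 elementary steps.

2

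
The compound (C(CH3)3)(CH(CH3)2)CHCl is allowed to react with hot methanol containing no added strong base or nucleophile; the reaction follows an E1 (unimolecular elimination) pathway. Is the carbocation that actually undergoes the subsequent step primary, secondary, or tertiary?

Step 1: Unassisted departure of Cl⁻ (taking the C–Cl bonding pair) generates a secondary carbocation.
Step 2: A 1,2-hydride shift from the adjacent isopropyl carbon moves the positive charge from the secondary centre to an adjacent carbon, generating a more stable tertiary carbocation.
The cation rearranges from secondary to tertiary via a 1,2-hydride shift from the adjacent isopropyl carbon; the tertiary cation is what reacts next.

tertiary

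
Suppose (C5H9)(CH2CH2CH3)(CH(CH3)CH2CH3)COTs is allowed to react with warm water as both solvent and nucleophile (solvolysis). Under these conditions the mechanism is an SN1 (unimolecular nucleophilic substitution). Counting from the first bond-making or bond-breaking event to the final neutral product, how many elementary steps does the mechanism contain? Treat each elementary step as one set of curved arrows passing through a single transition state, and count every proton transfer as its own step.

3

Step 1: Unassisted departure of TsO⁻ (taking the C–O bonding pair) generates a tertiary carbocation.
(No 1,2-shift: no single shift to an adjacent carbon would give a more stable cation.)
Step 2: H2O donates an oxygen lone pair into the empty p orbital of the cation, giving a protonated alcohol (an oxonium ion).
Step 3: Proton transfer from the O–H of the oxonium ion to a solvent molecule delivers the neutral alcohol.
Total: 3 elementary steps.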